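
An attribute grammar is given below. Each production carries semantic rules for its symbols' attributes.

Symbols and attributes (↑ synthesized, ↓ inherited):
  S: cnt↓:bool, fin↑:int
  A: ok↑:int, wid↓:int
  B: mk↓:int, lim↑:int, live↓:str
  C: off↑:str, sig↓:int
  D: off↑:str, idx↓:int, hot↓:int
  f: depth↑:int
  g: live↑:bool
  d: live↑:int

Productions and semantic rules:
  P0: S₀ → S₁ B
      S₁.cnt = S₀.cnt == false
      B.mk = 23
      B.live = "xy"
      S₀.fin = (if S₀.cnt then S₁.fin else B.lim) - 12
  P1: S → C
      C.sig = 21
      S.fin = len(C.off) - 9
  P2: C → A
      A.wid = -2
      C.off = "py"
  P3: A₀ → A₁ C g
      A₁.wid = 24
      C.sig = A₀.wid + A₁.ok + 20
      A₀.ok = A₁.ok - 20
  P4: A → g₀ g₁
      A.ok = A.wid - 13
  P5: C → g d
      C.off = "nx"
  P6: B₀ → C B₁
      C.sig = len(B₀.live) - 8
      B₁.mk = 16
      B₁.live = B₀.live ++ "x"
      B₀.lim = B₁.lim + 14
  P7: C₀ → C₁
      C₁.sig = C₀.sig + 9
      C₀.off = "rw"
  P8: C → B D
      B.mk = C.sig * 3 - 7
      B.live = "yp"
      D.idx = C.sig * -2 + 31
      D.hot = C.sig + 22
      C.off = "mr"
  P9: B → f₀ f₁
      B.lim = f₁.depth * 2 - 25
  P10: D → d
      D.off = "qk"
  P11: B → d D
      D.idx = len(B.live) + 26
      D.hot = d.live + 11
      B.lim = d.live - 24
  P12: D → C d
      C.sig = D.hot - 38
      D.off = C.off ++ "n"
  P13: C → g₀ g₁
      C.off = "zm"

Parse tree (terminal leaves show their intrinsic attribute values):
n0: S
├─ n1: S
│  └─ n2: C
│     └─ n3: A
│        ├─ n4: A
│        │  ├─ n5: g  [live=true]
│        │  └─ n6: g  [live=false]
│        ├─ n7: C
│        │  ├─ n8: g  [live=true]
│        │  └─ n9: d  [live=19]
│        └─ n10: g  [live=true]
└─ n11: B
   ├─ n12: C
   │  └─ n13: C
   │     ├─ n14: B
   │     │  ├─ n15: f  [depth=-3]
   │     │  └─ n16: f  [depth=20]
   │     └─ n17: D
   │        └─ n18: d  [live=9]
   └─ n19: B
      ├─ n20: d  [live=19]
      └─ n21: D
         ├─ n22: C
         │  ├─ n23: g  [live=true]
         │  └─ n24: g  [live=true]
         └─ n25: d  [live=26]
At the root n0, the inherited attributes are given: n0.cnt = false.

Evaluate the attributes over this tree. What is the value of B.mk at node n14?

1. n0.cnt = false  [given at root]
2. n1.cnt = true  [S₀.cnt == false]
3. n2.sig = 21  [21]
4. n3.wid = -2  [-2]
5. n4.wid = 24  [24]
6. n5.live = true  [terminal]
7. n6.live = false  [terminal]
8. n4.ok = 11  [A.wid - 13]
9. n7.sig = 29  [A₀.wid + A₁.ok + 20]
10. n8.live = true  [terminal]
11. n9.live = 19  [terminal]
12. n7.off = "nx"  ["nx"]
13. n10.live = true  [terminal]
14. n3.ok = -9  [A₁.ok - 20]
15. n2.off = "py"  ["py"]
16. n1.fin = -7  [len(C.off) - 9]
17. n11.mk = 23  [23]
18. n11.live = "xy"  ["xy"]
19. n12.sig = -6  [len(B₀.live) - 8]
20. n13.sig = 3  [C₀.sig + 9]
21. n14.mk = 2  [C.sig * 3 - 7]
22. n14.live = "yp"  ["yp"]
23. n15.depth = -3  [terminal]
24. n16.depth = 20  [terminal]
25. n14.lim = 15  [f₁.depth * 2 - 25]
26. n17.idx = 25  [C.sig * -2 + 31]
27. n17.hot = 25  [C.sig + 22]
28. n18.live = 9  [terminal]
29. n17.off = "qk"  ["qk"]
30. n13.off = "mr"  ["mr"]
31. n12.off = "rw"  ["rw"]
32. n19.mk = 16  [16]
33. n19.live = "xyx"  [B₀.live ++ "x"]
34. n20.live = 19  [terminal]
35. n21.idx = 29  [len(B.live) + 26]
36. n21.hot = 30  [d.live + 11]
37. n22.sig = -8  [D.hot - 38]
38. n23.live = true  [terminal]
39. n24.live = true  [terminal]
40. n22.off = "zm"  ["zm"]
41. n25.live = 26  [terminal]
42. n21.off = "zmn"  [C.off ++ "n"]
43. n19.lim = -5  [d.live - 24]
44. n11.lim = 9  [B₁.lim + 14]
45. n0.fin = -3  [(if S₀.cnt then S₁.fin else B.lim) - 12]

2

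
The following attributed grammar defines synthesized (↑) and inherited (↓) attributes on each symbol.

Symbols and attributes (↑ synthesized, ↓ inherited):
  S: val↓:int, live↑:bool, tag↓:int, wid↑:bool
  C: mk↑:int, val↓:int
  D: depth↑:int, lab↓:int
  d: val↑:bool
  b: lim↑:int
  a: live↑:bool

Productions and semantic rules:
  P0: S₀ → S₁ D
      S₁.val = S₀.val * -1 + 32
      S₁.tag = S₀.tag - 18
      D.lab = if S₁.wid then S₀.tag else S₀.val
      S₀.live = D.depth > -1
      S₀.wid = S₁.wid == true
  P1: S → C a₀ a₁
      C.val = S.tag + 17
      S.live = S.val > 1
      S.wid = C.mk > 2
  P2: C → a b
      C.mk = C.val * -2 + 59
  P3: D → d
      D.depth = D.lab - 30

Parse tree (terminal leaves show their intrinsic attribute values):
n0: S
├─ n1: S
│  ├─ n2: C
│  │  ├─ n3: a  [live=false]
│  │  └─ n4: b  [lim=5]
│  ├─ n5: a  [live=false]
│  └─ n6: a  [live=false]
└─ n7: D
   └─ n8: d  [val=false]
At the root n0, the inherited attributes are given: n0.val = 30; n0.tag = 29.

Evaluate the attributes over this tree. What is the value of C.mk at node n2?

1. n0.val = 30  [given at root]
2. n0.tag = 29  [given at root]
3. n1.val = 2  [S₀.val * -1 + 32]
4. n1.tag = 11  [S₀.tag - 18]
5. n2.val = 28  [S.tag + 17]
6. n3.live = false  [terminal]
7. n4.lim = 5  [terminal]
8. n2.mk = 3  [C.val * -2 + 59]
9. n5.live = false  [terminal]
10. n6.live = false  [terminal]
11. n1.live = true  [S.val > 1]
12. n1.wid = true  [C.mk > 2]
13. n7.lab = 29  [if S₁.wid then S₀.tag else S₀.val]
14. n8.val = false  [terminal]
15. n7.depth = -1  [D.lab - 30]
16. n0.live = false  [D.depth > -1]
17. n0.wid = true  [S₁.wid == true]

3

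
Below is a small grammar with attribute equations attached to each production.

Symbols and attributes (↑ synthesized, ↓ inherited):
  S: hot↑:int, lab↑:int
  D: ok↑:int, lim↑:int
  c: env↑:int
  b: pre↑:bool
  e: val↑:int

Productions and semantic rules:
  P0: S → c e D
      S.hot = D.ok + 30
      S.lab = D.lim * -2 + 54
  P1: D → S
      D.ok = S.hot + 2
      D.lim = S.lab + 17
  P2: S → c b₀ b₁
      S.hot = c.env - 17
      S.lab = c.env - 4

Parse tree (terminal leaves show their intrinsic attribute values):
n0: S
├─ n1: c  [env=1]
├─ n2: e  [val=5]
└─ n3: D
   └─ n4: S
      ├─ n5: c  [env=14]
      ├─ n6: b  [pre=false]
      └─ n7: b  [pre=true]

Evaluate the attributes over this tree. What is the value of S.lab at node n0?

0

1. n1.env = 1  [terminal]
2. n2.val = 5  [terminal]
3. n5.env = 14  [terminal]
4. n6.pre = false  [terminal]
5. n7.pre = true  [terminal]
6. n4.hot = -3  [c.env - 17]
7. n4.lab = 10  [c.env - 4]
8. n3.ok = -1  [S.hot + 2]
9. n3.lim = 27  [S.lab + 17]
10. n0.hot = 29  [D.ok + 30]
11. n0.lab = 0  [D.lim * -2 + 54]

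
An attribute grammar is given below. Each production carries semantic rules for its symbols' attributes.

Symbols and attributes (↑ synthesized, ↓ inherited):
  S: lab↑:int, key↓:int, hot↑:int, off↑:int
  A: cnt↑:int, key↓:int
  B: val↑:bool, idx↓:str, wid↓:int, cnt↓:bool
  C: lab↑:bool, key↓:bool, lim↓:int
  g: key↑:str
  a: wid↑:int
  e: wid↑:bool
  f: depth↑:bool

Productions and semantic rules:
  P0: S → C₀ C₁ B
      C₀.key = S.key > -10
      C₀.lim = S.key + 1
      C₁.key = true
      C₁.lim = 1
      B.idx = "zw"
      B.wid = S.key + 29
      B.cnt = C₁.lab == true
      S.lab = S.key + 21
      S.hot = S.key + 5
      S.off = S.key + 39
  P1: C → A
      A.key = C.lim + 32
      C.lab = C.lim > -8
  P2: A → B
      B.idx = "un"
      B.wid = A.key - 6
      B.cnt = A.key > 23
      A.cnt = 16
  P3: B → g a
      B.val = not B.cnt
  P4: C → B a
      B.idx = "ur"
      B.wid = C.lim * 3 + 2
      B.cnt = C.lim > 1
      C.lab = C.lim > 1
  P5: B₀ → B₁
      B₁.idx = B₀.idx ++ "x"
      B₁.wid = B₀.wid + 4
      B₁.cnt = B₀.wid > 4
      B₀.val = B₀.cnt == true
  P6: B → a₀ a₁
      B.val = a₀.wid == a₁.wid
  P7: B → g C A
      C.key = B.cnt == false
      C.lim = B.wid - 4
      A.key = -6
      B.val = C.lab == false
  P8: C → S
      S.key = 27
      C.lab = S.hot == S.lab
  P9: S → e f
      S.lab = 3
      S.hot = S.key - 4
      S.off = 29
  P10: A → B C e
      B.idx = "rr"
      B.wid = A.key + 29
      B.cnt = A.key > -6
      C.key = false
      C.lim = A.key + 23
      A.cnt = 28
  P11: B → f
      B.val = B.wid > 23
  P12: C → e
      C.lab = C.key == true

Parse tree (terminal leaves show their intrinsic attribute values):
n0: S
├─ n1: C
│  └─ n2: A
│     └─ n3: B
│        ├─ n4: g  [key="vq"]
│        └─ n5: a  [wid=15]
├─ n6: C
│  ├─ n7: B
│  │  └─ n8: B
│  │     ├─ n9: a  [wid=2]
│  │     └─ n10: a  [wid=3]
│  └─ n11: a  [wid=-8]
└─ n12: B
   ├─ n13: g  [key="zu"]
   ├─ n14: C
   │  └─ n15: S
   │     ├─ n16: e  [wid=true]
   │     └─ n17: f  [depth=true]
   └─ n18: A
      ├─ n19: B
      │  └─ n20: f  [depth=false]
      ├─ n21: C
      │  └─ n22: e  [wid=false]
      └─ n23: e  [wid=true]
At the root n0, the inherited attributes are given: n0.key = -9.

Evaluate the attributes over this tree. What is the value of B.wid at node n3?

1. n0.key = -9  [given at root]
2. n1.key = true  [S.key > -10]
3. n1.lim = -8  [S.key + 1]
4. n2.key = 24  [C.lim + 32]
5. n3.idx = "un"  ["un"]
6. n3.wid = 18  [A.key - 6]
7. n3.cnt = true  [A.key > 23]
8. n4.key = "vq"  [terminal]
9. n5.wid = 15  [terminal]
10. n3.val = false  [not B.cnt]
11. n2.cnt = 16  [16]
12. n1.lab = false  [C.lim > -8]
13. n6.key = true  [true]
14. n6.lim = 1  [1]
15. n7.idx = "ur"  ["ur"]
16. n7.wid = 5  [C.lim * 3 + 2]
17. n7.cnt = false  [C.lim > 1]
18. n8.idx = "urx"  [B₀.idx ++ "x"]
19. n8.wid = 9  [B₀.wid + 4]
20. n8.cnt = true  [B₀.wid > 4]
21. n9.wid = 2  [terminal]
22. n10.wid = 3  [terminal]
23. n8.val = false  [a₀.wid == a₁.wid]
24. n7.val = false  [B₀.cnt == true]
25. n11.wid = -8  [terminal]
26. n6.lab = false  [C.lim > 1]
27. n12.idx = "zw"  ["zw"]
28. n12.wid = 20  [S.key + 29]
29. n12.cnt = false  [C₁.lab == true]
30. n13.key = "zu"  [terminal]
31. n14.key = true  [B.cnt == false]
32. n14.lim = 16  [B.wid - 4]
33. n15.key = 27  [27]
34. n16.wid = true  [terminal]
35. n17.depth = true  [terminal]
36. n15.lab = 3  [3]
37. n15.hot = 23  [S.key - 4]
38. n15.off = 29  [29]
39. n14.lab = false  [S.hot == S.lab]
40. n18.key = -6  [-6]
41. n19.idx = "rr"  ["rr"]
42. n19.wid = 23  [A.key + 29]
43. n19.cnt = false  [A.key > -6]
44. n20.depth = false  [terminal]
45. n19.val = false  [B.wid > 23]
46. n21.key = false  [false]
47. n21.lim = 17  [A.key + 23]
48. n22.wid = false  [terminal]
49. n21.lab = false  [C.key == true]
50. n23.wid = true  [terminal]
51. n18.cnt = 28  [28]
52. n12.val = true  [C.lab == false]
53. n0.lab = 12  [S.key + 21]
54. n0.hot = -4  [S.key + 5]
55. n0.off = 30  [S.key + 39]

18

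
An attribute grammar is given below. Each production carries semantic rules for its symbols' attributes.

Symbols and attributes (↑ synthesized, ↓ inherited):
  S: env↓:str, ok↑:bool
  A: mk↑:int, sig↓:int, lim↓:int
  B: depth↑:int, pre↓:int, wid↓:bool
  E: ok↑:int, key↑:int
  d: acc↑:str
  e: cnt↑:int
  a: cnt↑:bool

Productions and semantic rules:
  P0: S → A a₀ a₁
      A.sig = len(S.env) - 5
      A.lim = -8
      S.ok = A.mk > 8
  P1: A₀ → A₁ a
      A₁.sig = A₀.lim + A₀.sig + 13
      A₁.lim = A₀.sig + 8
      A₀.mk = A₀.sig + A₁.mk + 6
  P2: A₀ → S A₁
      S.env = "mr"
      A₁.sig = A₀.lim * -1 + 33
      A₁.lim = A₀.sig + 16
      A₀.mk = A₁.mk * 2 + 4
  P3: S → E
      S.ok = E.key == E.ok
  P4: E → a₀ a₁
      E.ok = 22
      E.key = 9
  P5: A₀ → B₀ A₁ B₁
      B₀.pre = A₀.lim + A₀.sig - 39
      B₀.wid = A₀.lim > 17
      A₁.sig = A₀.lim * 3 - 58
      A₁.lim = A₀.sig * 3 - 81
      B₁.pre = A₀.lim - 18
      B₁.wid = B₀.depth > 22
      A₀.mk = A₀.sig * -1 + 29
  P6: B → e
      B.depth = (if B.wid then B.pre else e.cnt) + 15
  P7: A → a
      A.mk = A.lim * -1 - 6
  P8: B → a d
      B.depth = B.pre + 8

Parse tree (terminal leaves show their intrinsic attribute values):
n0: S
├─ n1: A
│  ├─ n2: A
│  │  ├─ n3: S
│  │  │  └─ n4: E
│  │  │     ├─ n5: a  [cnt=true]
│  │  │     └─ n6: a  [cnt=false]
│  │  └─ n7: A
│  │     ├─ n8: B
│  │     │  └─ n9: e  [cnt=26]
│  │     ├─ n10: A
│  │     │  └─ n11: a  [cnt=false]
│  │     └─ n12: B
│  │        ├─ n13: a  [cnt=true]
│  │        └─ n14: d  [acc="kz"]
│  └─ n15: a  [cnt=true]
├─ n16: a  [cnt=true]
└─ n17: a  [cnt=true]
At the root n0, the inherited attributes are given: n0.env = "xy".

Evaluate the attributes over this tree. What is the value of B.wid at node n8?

true

1. n0.env = "xy"  [given at root]
2. n1.sig = -3  [len(S.env) - 5]
3. n1.lim = -8  [-8]
4. n2.sig = 2  [A₀.lim + A₀.sig + 13]
5. n2.lim = 5  [A₀.sig + 8]
6. n3.env = "mr"  ["mr"]
7. n5.cnt = true  [terminal]
8. n6.cnt = false  [terminal]
9. n4.ok = 22  [22]
10. n4.key = 9  [9]
11. n3.ok = false  [E.key == E.ok]
12. n7.sig = 28  [A₀.lim * -1 + 33]
13. n7.lim = 18  [A₀.sig + 16]
14. n8.pre = 7  [A₀.lim + A₀.sig - 39]
15. n8.wid = true  [A₀.lim > 17]
16. n9.cnt = 26  [terminal]
17. n8.depth = 22  [(if B.wid then B.pre else e.cnt) + 15]
18. n10.sig = -4  [A₀.lim * 3 - 58]
19. n10.lim = 3  [A₀.sig * 3 - 81]
20. n11.cnt = false  [terminal]
21. n10.mk = -9  [A.lim * -1 - 6]
22. n12.pre = 0  [A₀.lim - 18]
23. n12.wid = false  [B₀.depth > 22]
24. n13.cnt = true  [terminal]
25. n14.acc = "kz"  [terminal]
26. n12.depth = 8  [B.pre + 8]
27. n7.mk = 1  [A₀.sig * -1 + 29]
28. n2.mk = 6  [A₁.mk * 2 + 4]
29. n15.cnt = true  [terminal]
30. n1.mk = 9  [A₀.sig + A₁.mk + 6]
31. n16.cnt = true  [terminal]
32. n17.cnt = true  [terminal]
33. n0.ok = true  [A.mk > 8]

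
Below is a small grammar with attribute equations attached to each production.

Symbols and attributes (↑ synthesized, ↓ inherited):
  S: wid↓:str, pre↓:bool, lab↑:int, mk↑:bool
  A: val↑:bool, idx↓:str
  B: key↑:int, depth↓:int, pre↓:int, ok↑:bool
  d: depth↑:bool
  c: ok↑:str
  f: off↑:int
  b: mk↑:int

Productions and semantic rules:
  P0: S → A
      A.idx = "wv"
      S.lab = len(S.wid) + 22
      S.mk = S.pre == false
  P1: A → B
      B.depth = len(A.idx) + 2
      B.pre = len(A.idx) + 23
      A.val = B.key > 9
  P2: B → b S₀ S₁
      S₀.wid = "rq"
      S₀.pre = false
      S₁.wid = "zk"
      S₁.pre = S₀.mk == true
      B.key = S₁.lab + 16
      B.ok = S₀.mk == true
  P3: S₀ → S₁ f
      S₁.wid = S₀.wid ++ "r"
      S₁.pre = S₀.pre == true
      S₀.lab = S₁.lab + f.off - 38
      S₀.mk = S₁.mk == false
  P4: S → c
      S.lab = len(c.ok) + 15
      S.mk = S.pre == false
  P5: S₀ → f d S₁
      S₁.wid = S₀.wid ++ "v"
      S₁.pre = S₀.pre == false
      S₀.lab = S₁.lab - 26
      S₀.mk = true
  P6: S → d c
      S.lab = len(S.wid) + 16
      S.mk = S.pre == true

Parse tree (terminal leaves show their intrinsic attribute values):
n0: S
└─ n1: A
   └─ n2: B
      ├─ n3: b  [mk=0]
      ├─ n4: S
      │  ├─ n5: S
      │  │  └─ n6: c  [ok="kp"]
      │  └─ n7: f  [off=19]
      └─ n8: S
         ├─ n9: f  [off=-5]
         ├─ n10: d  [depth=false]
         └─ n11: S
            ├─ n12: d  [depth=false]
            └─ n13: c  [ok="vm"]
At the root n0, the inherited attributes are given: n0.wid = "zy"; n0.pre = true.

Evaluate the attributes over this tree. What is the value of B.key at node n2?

9

1. n0.wid = "zy"  [given at root]
2. n0.pre = true  [given at root]
3. n1.idx = "wv"  ["wv"]
4. n2.depth = 4  [len(A.idx) + 2]
5. n2.pre = 25  [len(A.idx) + 23]
6. n3.mk = 0  [terminal]
7. n4.wid = "rq"  ["rq"]
8. n4.pre = false  [false]
9. n5.wid = "rqr"  [S₀.wid ++ "r"]
10. n5.pre = false  [S₀.pre == true]
11. n6.ok = "kp"  [terminal]
12. n5.lab = 17  [len(c.ok) + 15]
13. n5.mk = true  [S.pre == false]
14. n7.off = 19  [terminal]
15. n4.lab = -2  [S₁.lab + f.off - 38]
16. n4.mk = false  [S₁.mk == false]
17. n8.wid = "zk"  ["zk"]
18. n8.pre = false  [S₀.mk == true]
19. n9.off = -5  [terminal]
20. n10.depth = false  [terminal]
21. n11.wid = "zkv"  [S₀.wid ++ "v"]
22. n11.pre = true  [S₀.pre == false]
23. n12.depth = false  [terminal]
24. n13.ok = "vm"  [terminal]
25. n11.lab = 19  [len(S.wid) + 16]
26. n11.mk = true  [S.pre == true]
27. n8.lab = -7  [S₁.lab - 26]
28. n8.mk = true  [true]
29. n2.key = 9  [S₁.lab + 16]
30. n2.ok = false  [S₀.mk == true]
31. n1.val = false  [B.key > 9]
32. n0.lab = 24  [len(S.wid) + 22]
33. n0.mk = false  [S.pre == false]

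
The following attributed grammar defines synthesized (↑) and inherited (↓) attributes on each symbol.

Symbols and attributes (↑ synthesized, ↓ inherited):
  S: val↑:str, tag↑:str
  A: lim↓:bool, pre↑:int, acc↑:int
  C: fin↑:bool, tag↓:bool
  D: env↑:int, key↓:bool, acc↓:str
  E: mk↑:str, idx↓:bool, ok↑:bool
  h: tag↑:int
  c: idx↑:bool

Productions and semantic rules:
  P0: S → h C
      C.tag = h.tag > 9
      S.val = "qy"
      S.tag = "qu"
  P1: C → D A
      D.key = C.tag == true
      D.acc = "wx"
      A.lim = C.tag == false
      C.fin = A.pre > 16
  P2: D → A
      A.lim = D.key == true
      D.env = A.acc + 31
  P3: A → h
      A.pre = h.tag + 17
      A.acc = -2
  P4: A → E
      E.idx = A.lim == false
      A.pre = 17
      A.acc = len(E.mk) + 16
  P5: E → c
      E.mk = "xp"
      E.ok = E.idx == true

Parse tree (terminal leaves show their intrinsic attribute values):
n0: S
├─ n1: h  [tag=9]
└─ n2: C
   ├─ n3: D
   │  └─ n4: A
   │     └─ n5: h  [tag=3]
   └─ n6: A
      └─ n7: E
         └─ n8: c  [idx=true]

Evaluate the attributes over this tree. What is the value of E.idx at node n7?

1. n1.tag = 9  [terminal]
2. n2.tag = false  [h.tag > 9]
3. n3.key = false  [C.tag == true]
4. n3.acc = "wx"  ["wx"]
5. n4.lim = false  [D.key == true]
6. n5.tag = 3  [terminal]
7. n4.pre = 20  [h.tag + 17]
8. n4.acc = -2  [-2]
9. n3.env = 29  [A.acc + 31]
10. n6.lim = true  [C.tag == false]
11. n7.idx = false  [A.lim == false]
12. n8.idx = true  [terminal]
13. n7.mk = "xp"  ["xp"]
14. n7.ok = false  [E.idx == true]
15. n6.pre = 17  [17]
16. n6.acc = 18  [len(E.mk) + 16]
17. n2.fin = true  [A.pre > 16]
18. n0.val = "qy"  ["qy"]
19. n0.tag = "qu"  ["qu"]

false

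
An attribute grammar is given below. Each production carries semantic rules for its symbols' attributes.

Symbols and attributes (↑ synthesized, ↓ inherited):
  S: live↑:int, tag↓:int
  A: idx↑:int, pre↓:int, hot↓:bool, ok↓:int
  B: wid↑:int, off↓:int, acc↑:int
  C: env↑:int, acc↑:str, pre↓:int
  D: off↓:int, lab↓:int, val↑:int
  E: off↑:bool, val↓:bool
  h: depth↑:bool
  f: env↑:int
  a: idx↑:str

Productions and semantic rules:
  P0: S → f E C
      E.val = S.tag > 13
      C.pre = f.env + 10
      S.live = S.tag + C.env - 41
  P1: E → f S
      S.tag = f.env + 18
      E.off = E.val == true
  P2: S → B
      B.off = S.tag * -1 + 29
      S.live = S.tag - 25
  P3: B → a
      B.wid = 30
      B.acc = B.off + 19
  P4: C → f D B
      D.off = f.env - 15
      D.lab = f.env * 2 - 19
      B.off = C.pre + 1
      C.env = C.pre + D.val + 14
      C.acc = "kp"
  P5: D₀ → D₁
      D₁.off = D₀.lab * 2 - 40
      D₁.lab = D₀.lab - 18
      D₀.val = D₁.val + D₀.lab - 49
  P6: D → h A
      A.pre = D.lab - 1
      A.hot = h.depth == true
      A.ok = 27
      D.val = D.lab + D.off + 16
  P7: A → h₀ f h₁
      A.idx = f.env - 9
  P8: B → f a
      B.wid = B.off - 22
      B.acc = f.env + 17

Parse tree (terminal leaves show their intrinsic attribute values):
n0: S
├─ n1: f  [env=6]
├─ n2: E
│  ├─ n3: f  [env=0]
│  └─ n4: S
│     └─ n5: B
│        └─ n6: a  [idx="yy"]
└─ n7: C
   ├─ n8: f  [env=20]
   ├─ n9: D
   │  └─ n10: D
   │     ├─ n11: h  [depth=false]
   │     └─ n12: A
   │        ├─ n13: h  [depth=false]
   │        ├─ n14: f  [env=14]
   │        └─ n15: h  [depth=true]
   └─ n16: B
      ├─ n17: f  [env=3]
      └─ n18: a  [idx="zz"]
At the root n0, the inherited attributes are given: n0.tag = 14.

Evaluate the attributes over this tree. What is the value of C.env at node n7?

23

1. n0.tag = 14  [given at root]
2. n1.env = 6  [terminal]
3. n2.val = true  [S.tag > 13]
4. n3.env = 0  [terminal]
5. n4.tag = 18  [f.env + 18]
6. n5.off = 11  [S.tag * -1 + 29]
7. n6.idx = "yy"  [terminal]
8. n5.wid = 30  [30]
9. n5.acc = 30  [B.off + 19]
10. n4.live = -7  [S.tag - 25]
11. n2.off = true  [E.val == true]
12. n7.pre = 16  [f.env + 10]
13. n8.env = 20  [terminal]
14. n9.off = 5  [f.env - 15]
15. n9.lab = 21  [f.env * 2 - 19]
16. n10.off = 2  [D₀.lab * 2 - 40]
17. n10.lab = 3  [D₀.lab - 18]
18. n11.depth = false  [terminal]
19. n12.pre = 2  [D.lab - 1]
20. n12.hot = false  [h.depth == true]
21. n12.ok = 27  [27]
22. n13.depth = false  [terminal]
23. n14.env = 14  [terminal]
24. n15.depth = true  [terminal]
25. n12.idx = 5  [f.env - 9]
26. n10.val = 21  [D.lab + D.off + 16]
27. n9.val = -7  [D₁.val + D₀.lab - 49]
28. n16.off = 17  [C.pre + 1]
29. n17.env = 3  [terminal]
30. n18.idx = "zz"  [terminal]
31. n16.wid = -5  [B.off - 22]
32. n16.acc = 20  [f.env + 17]
33. n7.env = 23  [C.pre + D.val + 14]
34. n7.acc = "kp"  ["kp"]
35. n0.live = -4  [S.tag + C.env - 41]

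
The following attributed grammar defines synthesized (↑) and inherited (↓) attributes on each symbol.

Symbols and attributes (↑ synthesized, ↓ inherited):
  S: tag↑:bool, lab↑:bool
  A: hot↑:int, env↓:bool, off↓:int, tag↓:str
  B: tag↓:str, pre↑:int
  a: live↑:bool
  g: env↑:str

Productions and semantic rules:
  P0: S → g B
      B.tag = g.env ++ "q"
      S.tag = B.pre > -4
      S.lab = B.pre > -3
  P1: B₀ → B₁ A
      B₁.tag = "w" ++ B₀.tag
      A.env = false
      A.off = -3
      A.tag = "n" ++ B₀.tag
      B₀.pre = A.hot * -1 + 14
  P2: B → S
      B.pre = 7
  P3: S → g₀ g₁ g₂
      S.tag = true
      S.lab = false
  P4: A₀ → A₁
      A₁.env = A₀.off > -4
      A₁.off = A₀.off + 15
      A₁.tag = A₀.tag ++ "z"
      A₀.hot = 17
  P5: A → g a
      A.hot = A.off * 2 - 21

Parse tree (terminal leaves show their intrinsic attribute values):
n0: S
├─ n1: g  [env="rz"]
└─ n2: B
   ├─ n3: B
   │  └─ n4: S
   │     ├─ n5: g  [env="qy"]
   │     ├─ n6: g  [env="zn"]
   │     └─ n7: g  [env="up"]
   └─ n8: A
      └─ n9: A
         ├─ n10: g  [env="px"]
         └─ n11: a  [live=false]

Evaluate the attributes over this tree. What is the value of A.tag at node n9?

1. n1.env = "rz"  [terminal]
2. n2.tag = "rzq"  [g.env ++ "q"]
3. n3.tag = "wrzq"  ["w" ++ B₀.tag]
4. n5.env = "qy"  [terminal]
5. n6.env = "zn"  [terminal]
6. n7.env = "up"  [terminal]
7. n4.tag = true  [true]
8. n4.lab = false  [false]
9. n3.pre = 7  [7]
10. n8.env = false  [false]
11. n8.off = -3  [-3]
12. n8.tag = "nrzq"  ["n" ++ B₀.tag]
13. n9.env = true  [A₀.off > -4]
14. n9.off = 12  [A₀.off + 15]
15. n9.tag = "nrzqz"  [A₀.tag ++ "z"]
16. n10.env = "px"  [terminal]
17. n11.live = false  [terminal]
18. n9.hot = 3  [A.off * 2 - 21]
19. n8.hot = 17  [17]
20. n2.pre = -3  [A.hot * -1 + 14]
21. n0.tag = true  [B.pre > -4]
22. n0.lab = false  [B.pre > -3]

"nrzqz"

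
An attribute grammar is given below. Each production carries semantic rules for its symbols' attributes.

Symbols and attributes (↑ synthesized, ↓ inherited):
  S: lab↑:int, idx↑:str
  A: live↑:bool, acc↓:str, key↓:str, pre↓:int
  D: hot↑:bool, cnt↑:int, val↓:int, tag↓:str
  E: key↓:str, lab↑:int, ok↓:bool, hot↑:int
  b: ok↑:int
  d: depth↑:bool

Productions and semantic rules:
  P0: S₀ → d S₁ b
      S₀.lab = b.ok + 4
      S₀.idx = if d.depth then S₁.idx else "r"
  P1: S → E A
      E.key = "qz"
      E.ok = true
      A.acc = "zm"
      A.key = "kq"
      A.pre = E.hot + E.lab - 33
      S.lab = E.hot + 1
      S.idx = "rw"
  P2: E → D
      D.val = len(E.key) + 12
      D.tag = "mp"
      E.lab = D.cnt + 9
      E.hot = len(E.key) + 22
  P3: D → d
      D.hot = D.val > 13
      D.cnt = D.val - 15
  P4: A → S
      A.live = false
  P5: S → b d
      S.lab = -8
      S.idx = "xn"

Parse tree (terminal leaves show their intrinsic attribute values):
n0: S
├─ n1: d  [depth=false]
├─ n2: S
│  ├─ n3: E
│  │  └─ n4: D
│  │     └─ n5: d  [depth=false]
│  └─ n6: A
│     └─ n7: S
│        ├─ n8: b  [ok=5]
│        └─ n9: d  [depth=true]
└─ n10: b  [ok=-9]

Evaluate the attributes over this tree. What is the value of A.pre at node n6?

1. n1.depth = false  [terminal]
2. n3.key = "qz"  ["qz"]
3. n3.ok = true  [true]
4. n4.val = 14  [len(E.key) + 12]
5. n4.tag = "mp"  ["mp"]
6. n5.depth = false  [terminal]
7. n4.hot = true  [D.val > 13]
8. n4.cnt = -1  [D.val - 15]
9. n3.lab = 8  [D.cnt + 9]
10. n3.hot = 24  [len(E.key) + 22]
11. n6.acc = "zm"  ["zm"]
12. n6.key = "kq"  ["kq"]
13. n6.pre = -1  [E.hot + E.lab - 33]
14. n8.ok = 5  [terminal]
15. n9.depth = true  [terminal]
16. n7.lab = -8  [-8]
17. n7.idx = "xn"  ["xn"]
18. n6.live = false  [false]
19. n2.lab = 25  [E.hot + 1]
20. n2.idx = "rw"  ["rw"]
21. n10.ok = -9  [terminal]
22. n0.lab = -5  [b.ok + 4]
23. n0.idx = "r"  [if d.depth then S₁.idx else "r"]

-1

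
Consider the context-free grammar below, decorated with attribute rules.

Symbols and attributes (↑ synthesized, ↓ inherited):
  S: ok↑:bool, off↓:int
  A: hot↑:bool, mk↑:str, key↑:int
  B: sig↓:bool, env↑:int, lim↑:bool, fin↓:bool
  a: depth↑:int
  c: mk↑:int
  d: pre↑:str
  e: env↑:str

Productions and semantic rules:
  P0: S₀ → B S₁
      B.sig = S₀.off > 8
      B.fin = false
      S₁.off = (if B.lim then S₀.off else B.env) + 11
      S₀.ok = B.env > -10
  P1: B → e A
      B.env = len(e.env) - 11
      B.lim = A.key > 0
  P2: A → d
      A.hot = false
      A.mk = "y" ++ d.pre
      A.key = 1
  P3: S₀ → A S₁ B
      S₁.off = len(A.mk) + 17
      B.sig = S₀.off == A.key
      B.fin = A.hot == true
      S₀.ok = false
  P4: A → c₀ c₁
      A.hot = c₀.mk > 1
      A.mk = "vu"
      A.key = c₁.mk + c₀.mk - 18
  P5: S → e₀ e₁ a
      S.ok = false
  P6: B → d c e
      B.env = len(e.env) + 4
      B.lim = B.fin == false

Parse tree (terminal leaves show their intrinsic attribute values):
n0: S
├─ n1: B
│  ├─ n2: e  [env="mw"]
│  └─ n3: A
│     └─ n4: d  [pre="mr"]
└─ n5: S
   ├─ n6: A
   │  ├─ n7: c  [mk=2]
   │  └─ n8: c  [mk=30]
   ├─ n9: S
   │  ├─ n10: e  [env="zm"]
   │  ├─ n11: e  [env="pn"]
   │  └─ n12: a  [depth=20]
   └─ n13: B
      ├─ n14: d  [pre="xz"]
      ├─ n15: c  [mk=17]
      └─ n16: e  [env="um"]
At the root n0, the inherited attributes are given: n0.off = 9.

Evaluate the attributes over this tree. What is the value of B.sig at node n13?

false

1. n0.off = 9  [given at root]
2. n1.sig = true  [S₀.off > 8]
3. n1.fin = false  [false]
4. n2.env = "mw"  [terminal]
5. n4.pre = "mr"  [terminal]
6. n3.hot = false  [false]
7. n3.mk = "ymr"  ["y" ++ d.pre]
8. n3.key = 1  [1]
9. n1.env = -9  [len(e.env) - 11]
10. n1.lim = true  [A.key > 0]
11. n5.off = 20  [(if B.lim then S₀.off else B.env) + 11]
12. n7.mk = 2  [terminal]
13. n8.mk = 30  [terminal]
14. n6.hot = true  [c₀.mk > 1]
15. n6.mk = "vu"  ["vu"]
16. n6.key = 14  [c₁.mk + c₀.mk - 18]
17. n9.off = 19  [len(A.mk) + 17]
18. n10.env = "zm"  [terminal]
19. n11.env = "pn"  [terminal]
20. n12.depth = 20  [terminal]
21. n9.ok = false  [false]
22. n13.sig = false  [S₀.off == A.key]
23. n13.fin = true  [A.hot == true]
24. n14.pre = "xz"  [terminal]
25. n15.mk = 17  [terminal]
26. n16.env = "um"  [terminal]
27. n13.env = 6  [len(e.env) + 4]
28. n13.lim = false  [B.fin == false]
29. n5.ok = false  [false]
30. n0.ok = true  [B.env > -10]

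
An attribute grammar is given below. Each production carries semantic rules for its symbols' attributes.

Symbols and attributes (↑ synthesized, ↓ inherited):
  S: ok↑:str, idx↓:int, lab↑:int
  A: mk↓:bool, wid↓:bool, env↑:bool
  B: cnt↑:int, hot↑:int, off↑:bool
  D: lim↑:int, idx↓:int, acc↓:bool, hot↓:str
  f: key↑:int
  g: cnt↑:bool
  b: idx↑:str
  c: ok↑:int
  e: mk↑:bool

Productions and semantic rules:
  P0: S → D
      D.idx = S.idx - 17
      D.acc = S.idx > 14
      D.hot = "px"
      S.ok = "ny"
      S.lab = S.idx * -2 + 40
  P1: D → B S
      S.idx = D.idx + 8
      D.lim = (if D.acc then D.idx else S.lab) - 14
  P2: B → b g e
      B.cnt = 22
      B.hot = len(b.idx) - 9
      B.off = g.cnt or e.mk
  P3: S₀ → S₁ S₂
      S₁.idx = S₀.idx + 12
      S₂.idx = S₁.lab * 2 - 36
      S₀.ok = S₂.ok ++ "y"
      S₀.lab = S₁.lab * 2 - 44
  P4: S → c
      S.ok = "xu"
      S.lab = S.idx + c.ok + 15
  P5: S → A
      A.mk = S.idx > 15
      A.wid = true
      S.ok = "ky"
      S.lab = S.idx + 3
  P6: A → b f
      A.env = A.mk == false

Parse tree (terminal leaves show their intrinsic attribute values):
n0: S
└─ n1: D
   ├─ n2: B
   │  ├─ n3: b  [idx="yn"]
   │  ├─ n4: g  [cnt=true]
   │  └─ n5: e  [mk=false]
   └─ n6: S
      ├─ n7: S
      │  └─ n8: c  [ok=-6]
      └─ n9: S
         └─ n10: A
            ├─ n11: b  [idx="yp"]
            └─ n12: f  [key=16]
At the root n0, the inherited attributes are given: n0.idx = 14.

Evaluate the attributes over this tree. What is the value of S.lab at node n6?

8

1. n0.idx = 14  [given at root]
2. n1.idx = -3  [S.idx - 17]
3. n1.acc = false  [S.idx > 14]
4. n1.hot = "px"  ["px"]
5. n3.idx = "yn"  [terminal]
6. n4.cnt = true  [terminal]
7. n5.mk = false  [terminal]
8. n2.cnt = 22  [22]
9. n2.hot = -7  [len(b.idx) - 9]
10. n2.off = true  [g.cnt or e.mk]
11. n6.idx = 5  [D.idx + 8]
12. n7.idx = 17  [S₀.idx + 12]
13. n8.ok = -6  [terminal]
14. n7.ok = "xu"  ["xu"]
15. n7.lab = 26  [S.idx + c.ok + 15]
16. n9.idx = 16  [S₁.lab * 2 - 36]
17. n10.mk = true  [S.idx > 15]
18. n10.wid = true  [true]
19. n11.idx = "yp"  [terminal]
20. n12.key = 16  [terminal]
21. n10.env = false  [A.mk == false]
22. n9.ok = "ky"  ["ky"]
23. n9.lab = 19  [S.idx + 3]
24. n6.ok = "kyy"  [S₂.ok ++ "y"]
25. n6.lab = 8  [S₁.lab * 2 - 44]
26. n1.lim = -6  [(if D.acc then D.idx else S.lab) - 14]
27. n0.ok = "ny"  ["ny"]
28. n0.lab = 12  [S.idx * -2 + 40]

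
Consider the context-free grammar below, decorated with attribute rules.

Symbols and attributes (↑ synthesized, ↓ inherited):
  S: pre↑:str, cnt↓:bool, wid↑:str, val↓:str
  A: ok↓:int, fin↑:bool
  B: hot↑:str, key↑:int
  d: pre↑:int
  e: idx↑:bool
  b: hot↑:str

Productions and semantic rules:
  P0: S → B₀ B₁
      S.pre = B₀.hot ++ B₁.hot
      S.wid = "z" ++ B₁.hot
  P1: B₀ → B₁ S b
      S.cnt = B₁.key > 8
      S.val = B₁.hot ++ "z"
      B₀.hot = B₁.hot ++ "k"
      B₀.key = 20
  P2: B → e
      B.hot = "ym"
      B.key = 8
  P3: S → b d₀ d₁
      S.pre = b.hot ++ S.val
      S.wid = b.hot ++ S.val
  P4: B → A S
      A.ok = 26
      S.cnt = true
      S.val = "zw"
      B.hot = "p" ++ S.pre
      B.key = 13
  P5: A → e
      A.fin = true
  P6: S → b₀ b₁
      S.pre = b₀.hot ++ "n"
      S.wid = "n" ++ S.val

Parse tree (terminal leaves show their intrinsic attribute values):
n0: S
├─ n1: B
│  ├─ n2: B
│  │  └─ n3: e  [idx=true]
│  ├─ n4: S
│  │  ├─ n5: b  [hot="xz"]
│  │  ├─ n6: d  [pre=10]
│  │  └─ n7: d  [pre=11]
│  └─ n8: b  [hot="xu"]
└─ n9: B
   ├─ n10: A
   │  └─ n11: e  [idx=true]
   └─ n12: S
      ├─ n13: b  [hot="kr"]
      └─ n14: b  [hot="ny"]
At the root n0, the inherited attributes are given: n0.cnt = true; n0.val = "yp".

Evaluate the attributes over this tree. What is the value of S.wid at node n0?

"zpkrn"

1. n0.cnt = true  [given at root]
2. n0.val = "yp"  [given at root]
3. n3.idx = true  [terminal]
4. n2.hot = "ym"  ["ym"]
5. n2.key = 8  [8]
6. n4.cnt = false  [B₁.key > 8]
7. n4.val = "ymz"  [B₁.hot ++ "z"]
8. n5.hot = "xz"  [terminal]
9. n6.pre = 10  [terminal]
10. n7.pre = 11  [terminal]
11. n4.pre = "xzymz"  [b.hot ++ S.val]
12. n4.wid = "xzymz"  [b.hot ++ S.val]
13. n8.hot = "xu"  [terminal]
14. n1.hot = "ymk"  [B₁.hot ++ "k"]
15. n1.key = 20  [20]
16. n10.ok = 26  [26]
17. n11.idx = true  [terminal]
18. n10.fin = true  [true]
19. n12.cnt = true  [true]
20. n12.val = "zw"  ["zw"]
21. n13.hot = "kr"  [terminal]
22. n14.hot = "ny"  [terminal]
23. n12.pre = "krn"  [b₀.hot ++ "n"]
24. n12.wid = "nzw"  ["n" ++ S.val]
25. n9.hot = "pkrn"  ["p" ++ S.pre]
26. n9.key = 13  [13]
27. n0.pre = "ymkpkrn"  [B₀.hot ++ B₁.hot]
28. n0.wid = "zpkrn"  ["z" ++ B₁.hot]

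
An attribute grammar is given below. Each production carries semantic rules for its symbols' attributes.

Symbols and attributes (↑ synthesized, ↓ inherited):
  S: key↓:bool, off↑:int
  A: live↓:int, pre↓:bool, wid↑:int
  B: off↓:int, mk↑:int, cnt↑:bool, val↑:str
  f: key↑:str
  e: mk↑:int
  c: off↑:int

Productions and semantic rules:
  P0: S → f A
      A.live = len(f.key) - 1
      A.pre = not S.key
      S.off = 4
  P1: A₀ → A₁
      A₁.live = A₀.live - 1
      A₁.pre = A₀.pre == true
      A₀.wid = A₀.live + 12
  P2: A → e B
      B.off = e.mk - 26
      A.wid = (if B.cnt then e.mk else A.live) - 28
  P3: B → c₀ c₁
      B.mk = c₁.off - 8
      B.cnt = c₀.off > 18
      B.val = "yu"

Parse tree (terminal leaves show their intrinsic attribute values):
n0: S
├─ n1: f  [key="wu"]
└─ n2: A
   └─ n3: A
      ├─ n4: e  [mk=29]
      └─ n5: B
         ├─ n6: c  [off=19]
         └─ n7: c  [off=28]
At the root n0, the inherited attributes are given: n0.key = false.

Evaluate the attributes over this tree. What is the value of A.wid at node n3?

1

1. n0.key = false  [given at root]
2. n1.key = "wu"  [terminal]
3. n2.live = 1  [len(f.key) - 1]
4. n2.pre = true  [not S.key]
5. n3.live = 0  [A₀.live - 1]
6. n3.pre = true  [A₀.pre == true]
7. n4.mk = 29  [terminal]
8. n5.off = 3  [e.mk - 26]
9. n6.off = 19  [terminal]
10. n7.off = 28  [terminal]
11. n5.mk = 20  [c₁.off - 8]
12. n5.cnt = true  [c₀.off > 18]
13. n5.val = "yu"  ["yu"]
14. n3.wid = 1  [(if B.cnt then e.mk else A.live) - 28]
15. n2.wid = 13  [A₀.live + 12]
16. n0.off = 4  [4]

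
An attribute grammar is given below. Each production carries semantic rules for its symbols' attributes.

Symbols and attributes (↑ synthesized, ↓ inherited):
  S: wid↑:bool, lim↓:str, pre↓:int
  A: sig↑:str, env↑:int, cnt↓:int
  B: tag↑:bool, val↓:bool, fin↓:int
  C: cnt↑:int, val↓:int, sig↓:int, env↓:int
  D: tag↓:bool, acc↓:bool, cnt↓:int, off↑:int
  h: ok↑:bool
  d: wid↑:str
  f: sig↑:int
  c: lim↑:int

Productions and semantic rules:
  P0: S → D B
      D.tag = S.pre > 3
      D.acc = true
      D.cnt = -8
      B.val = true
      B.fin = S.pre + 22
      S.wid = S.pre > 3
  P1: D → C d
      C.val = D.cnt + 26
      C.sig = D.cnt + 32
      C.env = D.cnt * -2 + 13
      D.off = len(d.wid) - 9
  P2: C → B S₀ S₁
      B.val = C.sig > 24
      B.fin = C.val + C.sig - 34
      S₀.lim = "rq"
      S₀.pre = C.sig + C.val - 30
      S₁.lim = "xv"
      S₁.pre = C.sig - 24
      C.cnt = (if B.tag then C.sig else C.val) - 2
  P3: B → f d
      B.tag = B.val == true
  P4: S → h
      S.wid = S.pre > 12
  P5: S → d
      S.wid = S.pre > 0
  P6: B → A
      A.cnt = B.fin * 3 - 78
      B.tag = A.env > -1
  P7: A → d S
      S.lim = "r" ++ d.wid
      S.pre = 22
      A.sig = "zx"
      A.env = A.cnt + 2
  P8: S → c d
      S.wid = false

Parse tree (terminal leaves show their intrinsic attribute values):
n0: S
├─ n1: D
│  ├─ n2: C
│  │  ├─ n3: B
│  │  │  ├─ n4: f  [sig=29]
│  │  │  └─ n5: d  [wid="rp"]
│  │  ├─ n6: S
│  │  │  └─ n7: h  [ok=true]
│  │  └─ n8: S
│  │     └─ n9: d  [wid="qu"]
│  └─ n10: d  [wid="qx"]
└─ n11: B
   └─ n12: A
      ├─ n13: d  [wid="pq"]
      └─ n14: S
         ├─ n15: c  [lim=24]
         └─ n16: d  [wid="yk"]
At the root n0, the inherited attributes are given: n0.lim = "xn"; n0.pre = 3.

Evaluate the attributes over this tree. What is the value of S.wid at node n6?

1. n0.lim = "xn"  [given at root]
2. n0.pre = 3  [given at root]
3. n1.tag = false  [S.pre > 3]
4. n1.acc = true  [true]
5. n1.cnt = -8  [-8]
6. n2.val = 18  [D.cnt + 26]
7. n2.sig = 24  [D.cnt + 32]
8. n2.env = 29  [D.cnt * -2 + 13]
9. n3.val = false  [C.sig > 24]
10. n3.fin = 8  [C.val + C.sig - 34]
11. n4.sig = 29  [terminal]
12. n5.wid = "rp"  [terminal]
13. n3.tag = false  [B.val == true]
14. n6.lim = "rq"  ["rq"]
15. n6.pre = 12  [C.sig + C.val - 30]
16. n7.ok = true  [terminal]
17. n6.wid = false  [S.pre > 12]
18. n8.lim = "xv"  ["xv"]
19. n8.pre = 0  [C.sig - 24]
20. n9.wid = "qu"  [terminal]
21. n8.wid = false  [S.pre > 0]
22. n2.cnt = 16  [(if B.tag then C.sig else C.val) - 2]
23. n10.wid = "qx"  [terminal]
24. n1.off = -7  [len(d.wid) - 9]
25. n11.val = true  [true]
26. n11.fin = 25  [S.pre + 22]
27. n12.cnt = -3  [B.fin * 3 - 78]
28. n13.wid = "pq"  [terminal]
29. n14.lim = "rpq"  ["r" ++ d.wid]
30. n14.pre = 22  [22]
31. n15.lim = 24  [terminal]
32. n16.wid = "yk"  [terminal]
33. n14.wid = false  [false]
34. n12.sig = "zx"  ["zx"]
35. n12.env = -1  [A.cnt + 2]
36. n11.tag = false  [A.env > -1]
37. n0.wid = false  [S.pre > 3]

false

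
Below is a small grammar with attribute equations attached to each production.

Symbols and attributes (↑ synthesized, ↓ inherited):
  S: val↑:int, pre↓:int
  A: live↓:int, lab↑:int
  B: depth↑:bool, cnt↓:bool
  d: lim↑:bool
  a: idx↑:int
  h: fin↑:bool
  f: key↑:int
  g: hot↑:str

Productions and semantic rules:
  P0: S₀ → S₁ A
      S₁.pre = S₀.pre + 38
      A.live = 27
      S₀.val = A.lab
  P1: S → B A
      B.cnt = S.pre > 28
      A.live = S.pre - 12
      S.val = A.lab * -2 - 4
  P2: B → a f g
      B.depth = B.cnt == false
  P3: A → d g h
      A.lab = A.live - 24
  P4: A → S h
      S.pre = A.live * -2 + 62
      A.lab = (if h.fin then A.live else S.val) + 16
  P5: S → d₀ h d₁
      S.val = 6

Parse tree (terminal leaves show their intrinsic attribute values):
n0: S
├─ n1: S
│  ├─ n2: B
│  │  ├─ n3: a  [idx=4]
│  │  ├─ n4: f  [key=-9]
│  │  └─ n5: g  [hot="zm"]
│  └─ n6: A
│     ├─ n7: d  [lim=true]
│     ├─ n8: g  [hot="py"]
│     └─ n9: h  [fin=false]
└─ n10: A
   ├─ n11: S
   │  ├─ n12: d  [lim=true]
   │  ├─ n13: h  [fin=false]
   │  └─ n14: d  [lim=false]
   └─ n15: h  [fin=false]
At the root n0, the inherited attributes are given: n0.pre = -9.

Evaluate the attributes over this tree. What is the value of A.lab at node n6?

1. n0.pre = -9  [given at root]
2. n1.pre = 29  [S₀.pre + 38]
3. n2.cnt = true  [S.pre > 28]
4. n3.idx = 4  [terminal]
5. n4.key = -9  [terminal]
6. n5.hot = "zm"  [terminal]
7. n2.depth = false  [B.cnt == false]
8. n6.live = 17  [S.pre - 12]
9. n7.lim = true  [terminal]
10. n8.hot = "py"  [terminal]
11. n9.fin = false  [terminal]
12. n6.lab = -7  [A.live - 24]
13. n1.val = 10  [A.lab * -2 - 4]
14. n10.live = 27  [27]
15. n11.pre = 8  [A.live * -2 + 62]
16. n12.lim = true  [terminal]
17. n13.fin = false  [terminal]
18. n14.lim = false  [terminal]
19. n11.val = 6  [6]
20. n15.fin = false  [terminal]
21. n10.lab = 22  [(if h.fin then A.live else S.val) + 16]
22. n0.val = 22  [A.lab]

-7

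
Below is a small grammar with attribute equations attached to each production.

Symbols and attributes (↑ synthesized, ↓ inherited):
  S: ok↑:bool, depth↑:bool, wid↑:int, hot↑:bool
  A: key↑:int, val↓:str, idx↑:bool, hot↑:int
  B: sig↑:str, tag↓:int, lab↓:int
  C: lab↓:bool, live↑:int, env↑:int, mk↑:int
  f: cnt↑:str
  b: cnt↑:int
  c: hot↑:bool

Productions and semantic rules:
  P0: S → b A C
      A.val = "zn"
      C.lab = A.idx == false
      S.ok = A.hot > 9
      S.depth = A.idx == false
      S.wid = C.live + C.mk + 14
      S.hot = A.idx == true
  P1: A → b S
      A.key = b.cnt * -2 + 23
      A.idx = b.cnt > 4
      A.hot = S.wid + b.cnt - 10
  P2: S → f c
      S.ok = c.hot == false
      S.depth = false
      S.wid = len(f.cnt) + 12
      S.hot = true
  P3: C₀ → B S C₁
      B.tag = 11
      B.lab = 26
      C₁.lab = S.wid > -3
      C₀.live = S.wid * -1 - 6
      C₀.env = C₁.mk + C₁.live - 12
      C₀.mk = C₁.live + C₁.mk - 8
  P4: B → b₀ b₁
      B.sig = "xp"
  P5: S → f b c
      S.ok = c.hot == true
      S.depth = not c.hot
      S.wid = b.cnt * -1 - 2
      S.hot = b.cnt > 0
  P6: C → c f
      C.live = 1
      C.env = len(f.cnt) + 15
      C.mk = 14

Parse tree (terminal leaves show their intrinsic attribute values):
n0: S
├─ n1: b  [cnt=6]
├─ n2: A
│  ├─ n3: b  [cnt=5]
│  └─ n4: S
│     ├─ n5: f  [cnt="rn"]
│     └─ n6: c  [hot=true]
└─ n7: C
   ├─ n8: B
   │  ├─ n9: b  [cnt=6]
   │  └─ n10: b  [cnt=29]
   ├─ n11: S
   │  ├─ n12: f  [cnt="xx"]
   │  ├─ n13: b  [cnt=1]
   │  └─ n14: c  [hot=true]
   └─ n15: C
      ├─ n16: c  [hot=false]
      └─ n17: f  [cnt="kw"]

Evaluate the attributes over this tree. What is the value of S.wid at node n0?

18

1. n1.cnt = 6  [terminal]
2. n2.val = "zn"  ["zn"]
3. n3.cnt = 5  [terminal]
4. n5.cnt = "rn"  [terminal]
5. n6.hot = true  [terminal]
6. n4.ok = false  [c.hot == false]
7. n4.depth = false  [false]
8. n4.wid = 14  [len(f.cnt) + 12]
9. n4.hot = true  [true]
10. n2.key = 13  [b.cnt * -2 + 23]
11. n2.idx = true  [b.cnt > 4]
12. n2.hot = 9  [S.wid + b.cnt - 10]
13. n7.lab = false  [A.idx == false]
14. n8.tag = 11  [11]
15. n8.lab = 26  [26]
16. n9.cnt = 6  [terminal]
17. n10.cnt = 29  [terminal]
18. n8.sig = "xp"  ["xp"]
19. n12.cnt = "xx"  [terminal]
20. n13.cnt = 1  [terminal]
21. n14.hot = true  [terminal]
22. n11.ok = true  [c.hot == true]
23. n11.depth = false  [not c.hot]
24. n11.wid = -3  [b.cnt * -1 - 2]
25. n11.hot = true  [b.cnt > 0]
26. n15.lab = false  [S.wid > -3]
27. n16.hot = false  [terminal]
28. n17.cnt = "kw"  [terminal]
29. n15.live = 1  [1]
30. n15.env = 17  [len(f.cnt) + 15]
31. n15.mk = 14  [14]
32. n7.live = -3  [S.wid * -1 - 6]
33. n7.env = 3  [C₁.mk + C₁.live - 12]
34. n7.mk = 7  [C₁.live + C₁.mk - 8]
35. n0.ok = false  [A.hot > 9]
36. n0.depth = false  [A.idx == false]
37. n0.wid = 18  [C.live + C.mk + 14]
38. n0.hot = true  [A.idx == true]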